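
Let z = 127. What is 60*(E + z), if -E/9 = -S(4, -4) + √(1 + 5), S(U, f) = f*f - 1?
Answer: 15720 - 540*√6 ≈ 14397.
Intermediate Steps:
S(U, f) = -1 + f² (S(U, f) = f² - 1 = -1 + f²)
E = 135 - 9*√6 (E = -9*(-(-1 + (-4)²) + √(1 + 5)) = -9*(-(-1 + 16) + √6) = -9*(-1*15 + √6) = -9*(-15 + √6) = 135 - 9*√6 ≈ 112.95)
60*(E + z) = 60*((135 - 9*√6) + 127) = 60*(262 - 9*√6) = 15720 - 540*√6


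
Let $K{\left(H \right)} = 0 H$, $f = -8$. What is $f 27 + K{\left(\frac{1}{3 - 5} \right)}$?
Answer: $-216$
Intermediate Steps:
$K{\left(H \right)} = 0$
$f 27 + K{\left(\frac{1}{3 - 5} \right)} = \left(-8\right) 27 + 0 = -216 + 0 = -216$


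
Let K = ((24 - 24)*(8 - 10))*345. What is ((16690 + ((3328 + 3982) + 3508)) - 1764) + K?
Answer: 25744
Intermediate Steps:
K = 0 (K = (0*(-2))*345 = 0*345 = 0)
((16690 + ((3328 + 3982) + 3508)) - 1764) + K = ((16690 + ((3328 + 3982) + 3508)) - 1764) + 0 = ((16690 + (7310 + 3508)) - 1764) + 0 = ((16690 + 10818) - 1764) + 0 = (27508 - 1764) + 0 = 25744 + 0 = 25744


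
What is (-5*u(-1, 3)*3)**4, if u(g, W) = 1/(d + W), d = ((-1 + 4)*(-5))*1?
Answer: 625/256 ≈ 2.4414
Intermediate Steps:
d = -15 (d = (3*(-5))*1 = -15*1 = -15)
u(g, W) = 1/(-15 + W)
(-5*u(-1, 3)*3)**4 = (-5/(-15 + 3)*3)**4 = (-5/(-12)*3)**4 = (-5*(-1/12)*3)**4 = ((5/12)*3)**4 = (5/4)**4 = 625/256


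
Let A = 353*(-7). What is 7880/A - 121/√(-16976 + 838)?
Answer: -7880/2471 + 121*I*√16138/16138 ≈ -3.189 + 0.95249*I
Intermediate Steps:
A = -2471
7880/A - 121/√(-16976 + 838) = 7880/(-2471) - 121/√(-16976 + 838) = 7880*(-1/2471) - 121*(-I*√16138/16138) = -7880/2471 - 121*(-I*√16138/16138) = -7880/2471 - (-121)*I*√16138/16138 = -7880/2471 + 121*I*√16138/16138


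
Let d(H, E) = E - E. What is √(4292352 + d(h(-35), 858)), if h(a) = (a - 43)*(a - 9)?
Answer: 432*√23 ≈ 2071.8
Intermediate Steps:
h(a) = (-43 + a)*(-9 + a)
d(H, E) = 0
√(4292352 + d(h(-35), 858)) = √(4292352 + 0) = √4292352 = 432*√23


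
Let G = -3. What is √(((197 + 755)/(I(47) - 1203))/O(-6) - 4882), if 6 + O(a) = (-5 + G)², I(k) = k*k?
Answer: 134*I*√57852042/14587 ≈ 69.871*I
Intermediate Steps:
I(k) = k²
O(a) = 58 (O(a) = -6 + (-5 - 3)² = -6 + (-8)² = -6 + 64 = 58)
√(((197 + 755)/(I(47) - 1203))/O(-6) - 4882) = √(((197 + 755)/(47² - 1203))/58 - 4882) = √((952/(2209 - 1203))*(1/58) - 4882) = √((952/1006)*(1/58) - 4882) = √((952*(1/1006))*(1/58) - 4882) = √((476/503)*(1/58) - 4882) = √(238/14587 - 4882) = √(-71213496/14587) = 134*I*√57852042/14587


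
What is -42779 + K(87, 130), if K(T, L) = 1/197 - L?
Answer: -8453072/197 ≈ -42909.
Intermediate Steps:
K(T, L) = 1/197 - L
-42779 + K(87, 130) = -42779 + (1/197 - 1*130) = -42779 + (1/197 - 130) = -42779 - 25609/197 = -8453072/197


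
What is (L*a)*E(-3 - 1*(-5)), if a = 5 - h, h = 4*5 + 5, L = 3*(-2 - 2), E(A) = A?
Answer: 480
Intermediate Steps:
L = -12 (L = 3*(-4) = -12)
h = 25 (h = 20 + 5 = 25)
a = -20 (a = 5 - 1*25 = 5 - 25 = -20)
(L*a)*E(-3 - 1*(-5)) = (-12*(-20))*(-3 - 1*(-5)) = 240*(-3 + 5) = 240*2 = 480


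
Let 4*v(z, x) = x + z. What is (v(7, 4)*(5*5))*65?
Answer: 17875/4 ≈ 4468.8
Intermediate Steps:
v(z, x) = x/4 + z/4 (v(z, x) = (x + z)/4 = x/4 + z/4)
(v(7, 4)*(5*5))*65 = (((1/4)*4 + (1/4)*7)*(5*5))*65 = ((1 + 7/4)*25)*65 = ((11/4)*25)*65 = (275/4)*65 = 17875/4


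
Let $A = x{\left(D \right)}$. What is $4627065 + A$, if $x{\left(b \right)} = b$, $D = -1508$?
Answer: $4625557$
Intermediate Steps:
$A = -1508$
$4627065 + A = 4627065 - 1508 = 4625557$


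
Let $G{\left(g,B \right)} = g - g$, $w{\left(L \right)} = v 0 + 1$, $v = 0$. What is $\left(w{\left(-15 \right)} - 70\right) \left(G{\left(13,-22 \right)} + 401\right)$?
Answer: $-27669$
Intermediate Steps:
$w{\left(L \right)} = 1$ ($w{\left(L \right)} = 0 \cdot 0 + 1 = 0 + 1 = 1$)
$G{\left(g,B \right)} = 0$
$\left(w{\left(-15 \right)} - 70\right) \left(G{\left(13,-22 \right)} + 401\right) = \left(1 - 70\right) \left(0 + 401\right) = \left(-69\right) 401 = -27669$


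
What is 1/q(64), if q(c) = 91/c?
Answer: 64/91 ≈ 0.70330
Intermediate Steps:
1/q(64) = 1/(91/64) = 64/91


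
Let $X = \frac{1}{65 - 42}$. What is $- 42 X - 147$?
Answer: $- \frac{3423}{23} \approx -148.83$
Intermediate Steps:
$X = \frac{1}{23} \approx 0.043478$
$- 42 X - 147 = \left(-42\right) \frac{1}{23} - 147 = - \frac{42}{23} - 147 = - \frac{3423}{23}$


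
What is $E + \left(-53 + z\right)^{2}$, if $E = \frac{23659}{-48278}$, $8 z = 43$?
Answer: $\frac{3503284291}{1544896} \approx 2267.6$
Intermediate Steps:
$z = \frac{43}{8}$ ($z = \frac{1}{8} \cdot 43 = \frac{43}{8} \approx 5.375$)
$E = - \frac{23659}{48278}$ ($E = 23659 \left(- \frac{1}{48278}\right) = - \frac{23659}{48278} \approx -0.49006$)
$E + \left(-53 + z\right)^{2} = - \frac{23659}{48278} + \left(-53 + \frac{43}{8}\right)^{2} = - \frac{23659}{48278} + \left(- \frac{381}{8}\right)^{2} = - \frac{23659}{48278} + \frac{145161}{64} = \frac{3503284291}{1544896}$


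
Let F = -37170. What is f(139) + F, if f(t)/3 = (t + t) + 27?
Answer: -36255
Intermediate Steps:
f(t) = 81 + 6*t (f(t) = 3*((t + t) + 27) = 3*(2*t + 27) = 3*(27 + 2*t) = 81 + 6*t)
f(139) + F = (81 + 6*139) - 37170 = (81 + 834) - 37170 = 915 - 37170 = -36255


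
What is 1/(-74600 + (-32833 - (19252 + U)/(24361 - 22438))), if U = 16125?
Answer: -1923/206629036 ≈ -9.3065e-6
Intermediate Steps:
1/(-74600 + (-32833 - (19252 + U)/(24361 - 22438))) = 1/(-74600 + (-32833 - (19252 + 16125)/(24361 - 22438))) = 1/(-74600 + (-32833 - 35377/1923)) = 1/(-74600 - 63173236/1923) = 1/(-206629036/1923) = -1923/206629036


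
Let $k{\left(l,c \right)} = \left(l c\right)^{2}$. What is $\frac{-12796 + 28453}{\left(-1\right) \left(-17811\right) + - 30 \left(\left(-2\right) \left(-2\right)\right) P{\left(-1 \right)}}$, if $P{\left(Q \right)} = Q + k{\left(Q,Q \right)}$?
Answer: $\frac{5219}{5937} \approx 0.87906$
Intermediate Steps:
$k{\left(l,c \right)} = c^{2} l^{2}$ ($k{\left(l,c \right)} = \left(c l\right)^{2} = c^{2} l^{2}$)
$P{\left(Q \right)} = Q + Q^{4}$ ($P{\left(Q \right)} = Q + Q^{2} Q^{2} = Q + Q^{4}$)
$\frac{-12796 + 28453}{\left(-1\right) \left(-17811\right) + - 30 \left(\left(-2\right) \left(-2\right)\right) P{\left(-1 \right)}} = \frac{-12796 + 28453}{\left(-1\right) \left(-17811\right) + - 30 \left(\left(-2\right) \left(-2\right)\right) \left(-1 + \left(-1\right)^{4}\right)} = \frac{15657}{17811 + \left(-30\right) 4 \left(-1 + 1\right)} = \frac{15657}{17811 - 0} = \frac{15657}{17811 + 0} = \frac{15657}{17811} = 15657 \cdot \frac{1}{17811} = \frac{5219}{5937}$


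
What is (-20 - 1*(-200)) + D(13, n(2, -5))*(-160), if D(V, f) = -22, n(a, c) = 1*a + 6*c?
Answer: 3700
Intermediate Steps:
n(a, c) = a + 6*c
(-20 - 1*(-200)) + D(13, n(2, -5))*(-160) = (-20 - 1*(-200)) - 22*(-160) = (-20 + 200) + 3520 = 180 + 3520 = 3700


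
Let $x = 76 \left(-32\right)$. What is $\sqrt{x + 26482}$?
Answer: $5 \sqrt{962} \approx 155.08$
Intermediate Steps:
$x = -2432$
$\sqrt{x + 26482} = \sqrt{-2432 + 26482} = \sqrt{24050} = 5 \sqrt{962}$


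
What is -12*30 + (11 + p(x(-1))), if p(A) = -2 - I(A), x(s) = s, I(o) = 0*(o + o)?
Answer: -351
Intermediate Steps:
I(o) = 0 (I(o) = 0*(2*o) = 0)
p(A) = -2 (p(A) = -2 - 1*0 = -2 + 0 = -2)
-12*30 + (11 + p(x(-1))) = -12*30 + (11 - 2) = -360 + 9 = -351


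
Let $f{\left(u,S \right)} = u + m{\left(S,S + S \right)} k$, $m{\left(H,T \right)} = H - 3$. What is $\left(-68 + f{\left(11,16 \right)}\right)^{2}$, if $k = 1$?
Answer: $1936$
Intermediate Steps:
$m{\left(H,T \right)} = -3 + H$
$f{\left(u,S \right)} = -3 + S + u$ ($f{\left(u,S \right)} = u + \left(-3 + S\right) 1 = u + \left(-3 + S\right) = -3 + S + u$)
$\left(-68 + f{\left(11,16 \right)}\right)^{2} = \left(-68 + \left(-3 + 16 + 11\right)\right)^{2} = \left(-68 + 24\right)^{2} = \left(-44\right)^{2} = 1936$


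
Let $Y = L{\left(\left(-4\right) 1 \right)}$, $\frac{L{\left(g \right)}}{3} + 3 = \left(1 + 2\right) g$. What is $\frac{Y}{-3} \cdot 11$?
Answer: $165$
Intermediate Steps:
$L{\left(g \right)} = -9 + 9 g$ ($L{\left(g \right)} = -9 + 3 \left(1 + 2\right) g = -9 + 3 \cdot 3 g = -9 + 9 g$)
$Y = -45$ ($Y = -9 + 9 \left(\left(-4\right) 1\right) = -9 + 9 \left(-4\right) = -9 - 36 = -45$)
$\frac{Y}{-3} \cdot 11 = \frac{1}{-3} \left(-45\right) 11 = \left(- \frac{1}{3}\right) \left(-45\right) 11 = 15 \cdot 11 = 165$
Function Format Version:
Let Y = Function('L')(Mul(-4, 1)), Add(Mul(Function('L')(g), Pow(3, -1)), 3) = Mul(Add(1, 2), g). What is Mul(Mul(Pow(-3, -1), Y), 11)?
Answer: 165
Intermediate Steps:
Function('L')(g) = Add(-9, Mul(9, g)) (Function('L')(g) = Add(-9, Mul(3, Mul(Add(1, 2), g))) = Add(-9, Mul(3, Mul(3, g))) = Add(-9, Mul(9, g)))
Y = -45 (Y = Add(-9, Mul(9, Mul(-4, 1))) = Add(-9, Mul(9, -4)) = Add(-9, -36) = -45)
Mul(Mul(Pow(-3, -1), Y), 11) = Mul(Mul(Pow(-3, -1), -45), 11) = Mul(Mul(Rational(-1, 3), -45), 11) = Mul(15, 11) = 165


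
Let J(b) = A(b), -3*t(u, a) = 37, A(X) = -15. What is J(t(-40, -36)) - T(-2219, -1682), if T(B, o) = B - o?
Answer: 522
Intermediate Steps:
t(u, a) = -37/3 (t(u, a) = -⅓*37 = -37/3)
J(b) = -15
J(t(-40, -36)) - T(-2219, -1682) = -15 - (-2219 - 1*(-1682)) = -15 - (-2219 + 1682) = -15 - 1*(-537) = -15 + 537 = 522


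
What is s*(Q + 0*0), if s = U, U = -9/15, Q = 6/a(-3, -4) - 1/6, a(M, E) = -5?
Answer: 41/50 ≈ 0.82000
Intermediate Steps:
Q = -41/30 (Q = 6/(-5) - 1/6 = 6*(-1/5) - 1*1/6 = -6/5 - 1/6 = -41/30 ≈ -1.3667)
U = -3/5 (U = -9*1/15 = -3/5 ≈ -0.60000)
s = -3/5 ≈ -0.60000
s*(Q + 0*0) = -3*(-41/30 + 0*0)/5 = -3*(-41/30 + 0)/5 = -3/5*(-41/30) = 41/50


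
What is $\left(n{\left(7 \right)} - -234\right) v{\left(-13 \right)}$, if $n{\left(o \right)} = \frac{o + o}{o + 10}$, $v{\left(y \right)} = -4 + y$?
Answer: $-3992$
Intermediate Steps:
$n{\left(o \right)} = \frac{2 o}{10 + o}$
$\left(n{\left(7 \right)} - -234\right) v{\left(-13 \right)} = \left(2 \cdot 7 \frac{1}{10 + 7} - -234\right) \left(-4 - 13\right) = \left(2 \cdot 7 \cdot \frac{1}{17} + 234\right) \left(-17\right) = \left(\frac{14}{17} + 234\right) \left(-17\right) = \frac{3992}{17} \left(-17\right) = -3992$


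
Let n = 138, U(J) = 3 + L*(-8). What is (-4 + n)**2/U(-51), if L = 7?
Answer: -17956/53 ≈ -338.79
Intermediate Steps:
U(J) = -53 (U(J) = 3 + 7*(-8) = 3 - 56 = -53)
(-4 + n)**2/U(-51) = (-4 + 138)**2/(-53) = 134**2*(-1/53) = 17956*(-1/53) = -17956/53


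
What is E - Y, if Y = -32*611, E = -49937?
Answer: -30385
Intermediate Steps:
Y = -19552
E - Y = -49937 - 1*(-19552) = -49937 + 19552 = -30385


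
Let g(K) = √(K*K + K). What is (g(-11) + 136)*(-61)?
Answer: -8296 - 61*√110 ≈ -8935.8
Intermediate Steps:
g(K) = √(K + K²) (g(K) = √(K² + K) = √(K + K²))
(g(-11) + 136)*(-61) = (√(-11*(1 - 11)) + 136)*(-61) = (√(-11*(-10)) + 136)*(-61) = (√110 + 136)*(-61) = (136 + √110)*(-61) = -8296 - 61*√110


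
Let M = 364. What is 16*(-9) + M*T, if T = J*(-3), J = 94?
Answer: -102792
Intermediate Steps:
T = -282 (T = 94*(-3) = -282)
16*(-9) + M*T = 16*(-9) + 364*(-282) = -144 - 102648 = -102792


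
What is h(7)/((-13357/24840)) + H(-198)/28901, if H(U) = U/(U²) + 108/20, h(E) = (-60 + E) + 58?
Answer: -3553537818263/382170350430 ≈ -9.2983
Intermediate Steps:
h(E) = -2 + E
H(U) = 27/5 + 1/U (H(U) = U/U² + 108*(1/20) = 1/U + 27/5 = 27/5 + 1/U)
h(7)/((-13357/24840)) + H(-198)/28901 = (-2 + 7)/((-13357/24840)) + (27/5 + 1/(-198))/28901 = 5/((-13357*1/24840)) + (27/5 - 1/198)*(1/28901) = 5/(-13357/24840) + (5341/990)*(1/28901) = 5*(-24840/13357) + 5341/28611990 = -124200/13357 + 5341/28611990 = -3553537818263/382170350430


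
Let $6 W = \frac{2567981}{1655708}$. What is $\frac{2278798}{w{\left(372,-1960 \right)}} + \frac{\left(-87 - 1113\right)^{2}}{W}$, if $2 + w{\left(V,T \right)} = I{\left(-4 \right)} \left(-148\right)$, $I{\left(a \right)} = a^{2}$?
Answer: $\frac{16948874832216581}{3043057485} \approx 5.5697 \cdot 10^{6}$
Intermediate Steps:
$w{\left(V,T \right)} = -2370$ ($w{\left(V,T \right)} = -2 + \left(-4\right)^{2} \left(-148\right) = -2 + 16 \left(-148\right) = -2 - 2368 = -2370$)
$W = \frac{2567981}{9934248}$ ($W = \frac{2567981 \cdot \frac{1}{1655708}}{6} = \frac{1}{6} \cdot \frac{2567981}{1655708} = \frac{2567981}{9934248} \approx 0.2585$)
$\frac{2278798}{w{\left(372,-1960 \right)}} + \frac{\left(-87 - 1113\right)^{2}}{W} = \frac{2278798}{-2370} + \frac{\left(-87 - 1113\right)^{2}}{\frac{2567981}{9934248}} = 2278798 \left(- \frac{1}{2370}\right) + \left(-1200\right)^{2} \cdot \frac{9934248}{2567981} = - \frac{1139399}{1185} + 1440000 \cdot \frac{9934248}{2567981} = - \frac{1139399}{1185} + \frac{14305317120000}{2567981} = \frac{16948874832216581}{3043057485}$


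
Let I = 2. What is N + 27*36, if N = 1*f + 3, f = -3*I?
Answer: 969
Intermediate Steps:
f = -6 (f = -3*2 = -1*6 = -6)
N = -3 (N = 1*(-6) + 3 = -6 + 3 = -3)
N + 27*36 = -3 + 27*36 = -3 + 972 = 969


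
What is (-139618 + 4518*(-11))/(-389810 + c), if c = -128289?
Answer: 189316/518099 ≈ 0.36541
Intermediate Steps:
(-139618 + 4518*(-11))/(-389810 + c) = (-139618 + 4518*(-11))/(-389810 - 128289) = (-139618 - 49698)/(-518099) = -189316*(-1/518099) = 189316/518099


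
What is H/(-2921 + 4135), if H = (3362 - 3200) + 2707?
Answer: 2869/1214 ≈ 2.3633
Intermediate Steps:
H = 2869 (H = 162 + 2707 = 2869)
H/(-2921 + 4135) = 2869/(-2921 + 4135) = 2869/1214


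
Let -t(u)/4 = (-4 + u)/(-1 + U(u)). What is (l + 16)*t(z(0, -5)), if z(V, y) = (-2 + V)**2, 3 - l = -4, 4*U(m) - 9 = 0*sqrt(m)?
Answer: 0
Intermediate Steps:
U(m) = 9/4 (U(m) = 9/4 + (0*sqrt(m))/4 = 9/4 + (1/4)*0 = 9/4 + 0 = 9/4)
l = 7 (l = 3 - 1*(-4) = 3 + 4 = 7)
t(u) = 64/5 - 16*u/5 (t(u) = -4*(-4 + u)/(-1 + 9/4) = -4*(-4 + u)/5/4 = -4*(-4 + u)*4/5 = -4*(-16/5 + 4*u/5) = 64/5 - 16*u/5)
(l + 16)*t(z(0, -5)) = (7 + 16)*(64/5 - 16*(-2 + 0)**2/5) = 23*(64/5 - 16/5*(-2)**2) = 23*(64/5 - 16/5*4) = 23*(64/5 - 64/5) = 23*0 = 0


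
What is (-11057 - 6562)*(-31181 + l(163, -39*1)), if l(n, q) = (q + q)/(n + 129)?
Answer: 80209880835/146 ≈ 5.4938e+8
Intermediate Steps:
l(n, q) = 2*q/(129 + n) (l(n, q) = (2*q)/(129 + n) = 2*q/(129 + n))
(-11057 - 6562)*(-31181 + l(163, -39*1)) = (-11057 - 6562)*(-31181 + 2*(-39*1)/(129 + 163)) = -17619*(-31181 + 2*(-39)/292) = -17619*(-31181 + 2*(-39)*(1/292)) = -17619*(-31181 - 39/146) = -17619*(-4552465/146) = 80209880835/146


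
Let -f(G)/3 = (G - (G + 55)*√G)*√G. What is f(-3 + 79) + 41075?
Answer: 70943 - 456*√19 ≈ 68955.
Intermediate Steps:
f(G) = -3*√G*(G - √G*(55 + G)) (f(G) = -3*(G - (G + 55)*√G)*√G = -3*(G - (55 + G)*√G)*√G = -3*(G - √G*(55 + G))*√G = -3*√G*(G - √G*(55 + G)))
f(-3 + 79) + 41075 = (-3*(-3 + 79)^(3/2) + 3*(-3 + 79)² + 165*(-3 + 79)) + 41075 = (-456*√19 + 3*76² + 165*76) + 41075 = (-456*√19 + 3*5776 + 12540) + 41075 = (-456*√19 + 17328 + 12540) + 41075 = (29868 - 456*√19) + 41075 = 70943 - 456*√19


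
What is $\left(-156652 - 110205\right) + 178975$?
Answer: $-87882$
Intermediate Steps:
$\left(-156652 - 110205\right) + 178975 = -266857 + 178975 = -87882$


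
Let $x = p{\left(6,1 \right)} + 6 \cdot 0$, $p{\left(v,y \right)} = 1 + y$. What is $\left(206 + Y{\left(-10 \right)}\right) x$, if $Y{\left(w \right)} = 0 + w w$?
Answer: $612$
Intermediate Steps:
$Y{\left(w \right)} = w^{2}$ ($Y{\left(w \right)} = 0 + w^{2} = w^{2}$)
$x = 2$ ($x = \left(1 + 1\right) + 6 \cdot 0 = 2 + 0 = 2$)
$\left(206 + Y{\left(-10 \right)}\right) x = \left(206 + \left(-10\right)^{2}\right) 2 = \left(206 + 100\right) 2 = 306 \cdot 2 = 612$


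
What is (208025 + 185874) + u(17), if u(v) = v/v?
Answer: 393900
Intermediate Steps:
u(v) = 1
(208025 + 185874) + u(17) = (208025 + 185874) + 1 = 393899 + 1 = 393900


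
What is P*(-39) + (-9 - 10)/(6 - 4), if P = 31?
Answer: -2437/2 ≈ -1218.5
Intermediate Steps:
P*(-39) + (-9 - 10)/(6 - 4) = 31*(-39) + (-9 - 10)/(6 - 4) = -1209 - 19/2 = -2437/2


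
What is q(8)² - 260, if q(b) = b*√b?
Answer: 252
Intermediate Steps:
q(b) = b^(3/2)
q(8)² - 260 = (8^(3/2))² - 260 = (16*√2)² - 260 = 512 - 260 = 252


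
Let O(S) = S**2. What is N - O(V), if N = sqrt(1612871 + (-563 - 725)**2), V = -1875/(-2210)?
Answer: -140625/195364 + 3*sqrt(363535) ≈ 1808.1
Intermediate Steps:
V = 375/442 (V = -1875*(-1/2210) = 375/442 ≈ 0.84842)
N = 3*sqrt(363535) (N = sqrt(1612871 + (-1288)**2) = sqrt(1612871 + 1658944) = sqrt(3271815) = 3*sqrt(363535) ≈ 1808.8)
N - O(V) = 3*sqrt(363535) - (375/442)**2 = 3*sqrt(363535) - 1*140625/195364 = 3*sqrt(363535) - 140625/195364 = -140625/195364 + 3*sqrt(363535)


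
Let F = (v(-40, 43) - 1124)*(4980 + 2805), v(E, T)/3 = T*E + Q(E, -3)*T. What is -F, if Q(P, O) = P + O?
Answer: 92104335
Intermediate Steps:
Q(P, O) = O + P
v(E, T) = 3*E*T + 3*T*(-3 + E) (v(E, T) = 3*(T*E + (-3 + E)*T) = 3*(E*T + T*(-3 + E)) = 3*E*T + 3*T*(-3 + E))
F = -92104335 (F = (3*43*(-3 + 2*(-40)) - 1124)*(4980 + 2805) = (3*43*(-3 - 80) - 1124)*7785 = (3*43*(-83) - 1124)*7785 = (-10707 - 1124)*7785 = -11831*7785 = -92104335)
-F = -1*(-92104335) = 92104335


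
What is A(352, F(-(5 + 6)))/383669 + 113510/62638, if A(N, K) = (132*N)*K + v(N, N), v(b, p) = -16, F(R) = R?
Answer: 5767366815/12016129411 ≈ 0.47997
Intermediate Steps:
A(N, K) = -16 + 132*K*N (A(N, K) = (132*N)*K - 16 = 132*K*N - 16 = -16 + 132*K*N)
A(352, F(-(5 + 6)))/383669 + 113510/62638 = (-16 + 132*(-(5 + 6))*352)/383669 + 113510/62638 = (-16 + 132*(-1*11)*352)*(1/383669) + 113510*(1/62638) = (-16 + 132*(-11)*352)*(1/383669) + 56755/31319 = (-16 - 511104)*(1/383669) + 56755/31319 = -511120*1/383669 + 56755/31319 = -511120/383669 + 56755/31319 = 5767366815/12016129411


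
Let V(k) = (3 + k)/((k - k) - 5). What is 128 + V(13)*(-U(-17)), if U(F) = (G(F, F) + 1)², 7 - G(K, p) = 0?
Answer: 1664/5 ≈ 332.80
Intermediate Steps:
G(K, p) = 7 (G(K, p) = 7 - 1*0 = 7 + 0 = 7)
V(k) = -⅗ - k/5 (V(k) = (3 + k)/(0 - 5) = (3 + k)/(-5) = (3 + k)*(-⅕) = -⅗ - k/5)
U(F) = 64 (U(F) = (7 + 1)² = 8² = 64)
128 + V(13)*(-U(-17)) = 128 + (-⅗ - ⅕*13)*(-1*64) = 128 + (-⅗ - 13/5)*(-64) = 128 - 16/5*(-64) = 128 + 1024/5 = 1664/5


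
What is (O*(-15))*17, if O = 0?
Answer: 0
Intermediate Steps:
(O*(-15))*17 = (0*(-15))*17 = 0*17 = 0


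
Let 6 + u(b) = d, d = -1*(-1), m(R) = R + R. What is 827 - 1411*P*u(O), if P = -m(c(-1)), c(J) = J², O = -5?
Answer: -13283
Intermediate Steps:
m(R) = 2*R
P = -2 (P = -2*(-1)² = -2 ≈ -2.0000)
d = 1
u(b) = -5 (u(b) = -6 + 1 = -5)
827 - 1411*P*u(O) = 827 - (-2822)*(-5) = 827 - 1411*10 = 827 - 14110 = -13283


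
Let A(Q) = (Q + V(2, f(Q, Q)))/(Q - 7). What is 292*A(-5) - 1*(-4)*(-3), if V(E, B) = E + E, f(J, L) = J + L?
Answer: 37/3 ≈ 12.333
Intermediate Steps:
V(E, B) = 2*E
A(Q) = (4 + Q)/(-7 + Q) (A(Q) = (Q + 2*2)/(Q - 7) = (Q + 4)/(-7 + Q) = (4 + Q)/(-7 + Q))
292*A(-5) - 1*(-4)*(-3) = 292*((4 - 5)/(-7 - 5)) - 1*(-4)*(-3) = 292*(-1/(-12)) + 4*(-3) = 292*(-1/12*(-1)) - 12 = 292*(1/12) - 12 = 73/3 - 12 = 37/3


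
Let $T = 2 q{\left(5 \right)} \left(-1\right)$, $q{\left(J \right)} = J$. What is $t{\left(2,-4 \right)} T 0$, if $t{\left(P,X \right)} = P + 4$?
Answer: $0$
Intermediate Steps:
$t{\left(P,X \right)} = 4 + P$
$T = -10$ ($T = 2 \cdot 5 \left(-1\right) = 10 \left(-1\right) = -10$)
$t{\left(2,-4 \right)} T 0 = \left(4 + 2\right) \left(-10\right) 0 = 6 \left(-10\right) 0 = \left(-60\right) 0 = 0$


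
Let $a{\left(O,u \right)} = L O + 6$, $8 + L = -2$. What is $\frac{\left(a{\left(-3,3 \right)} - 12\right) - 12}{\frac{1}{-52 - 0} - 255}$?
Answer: $- \frac{624}{13261} \approx -0.047055$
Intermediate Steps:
$L = -10$ ($L = -8 - 2 = -10$)
$a{\left(O,u \right)} = 6 - 10 O$ ($a{\left(O,u \right)} = - 10 O + 6 = 6 - 10 O$)
$\frac{\left(a{\left(-3,3 \right)} - 12\right) - 12}{\frac{1}{-52 - 0} - 255} = \frac{\left(\left(6 - -30\right) - 12\right) - 12}{\frac{1}{-52 - 0} - 255} = \frac{\left(\left(6 + 30\right) - 12\right) - 12}{\frac{1}{-52 + 0} - 255} = \frac{\left(36 - 12\right) - 12}{\frac{1}{-52} - 255} = \frac{24 - 12}{- \frac{1}{52} - 255} = \frac{12}{- \frac{13261}{52}} = 12 \left(- \frac{52}{13261}\right) = - \frac{624}{13261}$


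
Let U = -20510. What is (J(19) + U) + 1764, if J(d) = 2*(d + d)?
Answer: -18670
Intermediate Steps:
J(d) = 4*d (J(d) = 2*(2*d) = 4*d)
(J(19) + U) + 1764 = (4*19 - 20510) + 1764 = (76 - 20510) + 1764 = -20434 + 1764 = -18670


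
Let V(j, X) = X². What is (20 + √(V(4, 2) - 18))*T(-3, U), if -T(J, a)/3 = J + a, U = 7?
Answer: -240 - 12*I*√14 ≈ -240.0 - 44.9*I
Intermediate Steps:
T(J, a) = -3*J - 3*a (T(J, a) = -3*(J + a) = -3*J - 3*a)
(20 + √(V(4, 2) - 18))*T(-3, U) = (20 + √(2² - 18))*(-3*(-3) - 3*7) = (20 + √(4 - 18))*(9 - 21) = (20 + √(-14))*(-12) = (20 + I*√14)*(-12) = -240 - 12*I*√14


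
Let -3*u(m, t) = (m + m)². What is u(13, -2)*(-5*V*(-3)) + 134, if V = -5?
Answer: 17034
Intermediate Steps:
u(m, t) = -4*m²/3 (u(m, t) = -(m + m)²/3 = -4*m²/3)
u(13, -2)*(-5*V*(-3)) + 134 = (-4/3*13²)*(-5*(-5)*(-3)) + 134 = (-4/3*169)*(25*(-3)) + 134 = -676/3*(-75) + 134 = 16900 + 134 = 17034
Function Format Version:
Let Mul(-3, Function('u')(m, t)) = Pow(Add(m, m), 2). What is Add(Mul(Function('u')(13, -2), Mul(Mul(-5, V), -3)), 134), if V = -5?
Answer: 17034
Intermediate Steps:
Function('u')(m, t) = Mul(Rational(-4, 3), Pow(m, 2)) (Function('u')(m, t) = Mul(Rational(-1, 3), Pow(Add(m, m), 2)) = Mul(Rational(-1, 3), Pow(Mul(2, m), 2)) = Mul(Rational(-1, 3), Mul(4, Pow(m, 2))) = Mul(Rational(-4, 3), Pow(m, 2)))
Add(Mul(Function('u')(13, -2), Mul(Mul(-5, V), -3)), 134) = Add(Mul(Mul(Rational(-4, 3), Pow(13, 2)), Mul(Mul(-5, -5), -3)), 134) = Add(Mul(Mul(Rational(-4, 3), 169), Mul(25, -3)), 134) = Add(Mul(Rational(-676, 3), -75), 134) = Add(16900, 134) = 17034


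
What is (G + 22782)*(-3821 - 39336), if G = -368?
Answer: -967320998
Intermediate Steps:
(G + 22782)*(-3821 - 39336) = (-368 + 22782)*(-3821 - 39336) = 22414*(-43157) = -967320998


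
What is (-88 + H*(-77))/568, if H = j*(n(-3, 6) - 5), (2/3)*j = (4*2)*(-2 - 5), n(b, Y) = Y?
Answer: 1595/142 ≈ 11.232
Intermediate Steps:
j = -84 (j = 3*((4*2)*(-2 - 5))/2 = 3*(8*(-7))/2 = (3/2)*(-56) = -84)
H = -84 (H = -84*(6 - 5) = -84*1 = -84)
(-88 + H*(-77))/568 = (-88 - 84*(-77))/568 = (-88 + 6468)*(1/568) = 6380*(1/568) = 1595/142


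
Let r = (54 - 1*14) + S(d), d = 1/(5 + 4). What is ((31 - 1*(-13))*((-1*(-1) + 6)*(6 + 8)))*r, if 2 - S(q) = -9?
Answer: 219912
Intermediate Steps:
d = ⅑ (d = 1/9 = ⅑ ≈ 0.11111)
S(q) = 11 (S(q) = 2 - 1*(-9) = 2 + 9 = 11)
r = 51 (r = (54 - 1*14) + 11 = (54 - 14) + 11 = 40 + 11 = 51)
((31 - 1*(-13))*((-1*(-1) + 6)*(6 + 8)))*r = ((31 - 1*(-13))*((-1*(-1) + 6)*(6 + 8)))*51 = ((31 + 13)*((1 + 6)*14))*51 = (44*(7*14))*51 = (44*98)*51 = 4312*51 = 219912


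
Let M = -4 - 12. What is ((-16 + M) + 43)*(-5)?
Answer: -55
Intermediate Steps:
M = -16
((-16 + M) + 43)*(-5) = ((-16 - 16) + 43)*(-5) = (-32 + 43)*(-5) = 11*(-5) = -55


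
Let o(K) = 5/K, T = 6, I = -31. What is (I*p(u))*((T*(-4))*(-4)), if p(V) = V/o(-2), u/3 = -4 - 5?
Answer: -160704/5 ≈ -32141.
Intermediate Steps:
u = -27 (u = 3*(-4 - 5) = 3*(-9) = -27)
p(V) = -2*V/5 (p(V) = V/((5/(-2))) = V/((5*(-½))) = V/(-5/2) = V*(-⅖) = -2*V/5)
(I*p(u))*((T*(-4))*(-4)) = (-(-62)*(-27)/5)*((6*(-4))*(-4)) = (-31*54/5)*(-24*(-4)) = -1674/5*96 = -160704/5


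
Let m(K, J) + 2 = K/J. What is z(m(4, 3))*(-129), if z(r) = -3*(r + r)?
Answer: -516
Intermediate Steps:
m(K, J) = -2 + K/J
z(r) = -6*r
z(m(4, 3))*(-129) = -6*(-2 + 4/3)*(-129) = -6*(-⅔)*(-129) = 4*(-129) = -516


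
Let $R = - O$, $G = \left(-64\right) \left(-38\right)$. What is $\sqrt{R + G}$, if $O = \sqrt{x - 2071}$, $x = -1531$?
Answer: $\sqrt{2432 - i \sqrt{3602}} \approx 49.319 - 0.6085 i$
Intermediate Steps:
$O = i \sqrt{3602}$ ($O = \sqrt{-1531 - 2071} = \sqrt{-3602} = i \sqrt{3602} \approx 60.017 i$)
$G = 2432$
$R = - i \sqrt{3602} \approx - 60.017 i$
$\sqrt{R + G} = \sqrt{- i \sqrt{3602} + 2432} = \sqrt{2432 - i \sqrt{3602}}$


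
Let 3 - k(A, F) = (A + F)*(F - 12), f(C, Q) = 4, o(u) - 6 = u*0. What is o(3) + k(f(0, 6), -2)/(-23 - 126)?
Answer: 863/149 ≈ 5.7919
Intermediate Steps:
o(u) = 6 (o(u) = 6 + u*0 = 6 + 0 = 6)
k(A, F) = 3 - (-12 + F)*(A + F) (k(A, F) = 3 - (A + F)*(F - 12) = 3 - (A + F)*(-12 + F) = 3 - (-12 + F)*(A + F))
o(3) + k(f(0, 6), -2)/(-23 - 126) = 6 + (3 - 1*(-2)² + 12*4 + 12*(-2) - 1*4*(-2))/(-23 - 126) = 6 + (3 - 1*4 + 48 - 24 + 8)/(-149) = 6 + (3 - 4 + 48 - 24 + 8)*(-1/149) = 6 + 31*(-1/149) = 6 - 31/149 = 863/149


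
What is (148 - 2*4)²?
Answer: 19600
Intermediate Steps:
(148 - 2*4)² = (148 - 8)² = 140² = 19600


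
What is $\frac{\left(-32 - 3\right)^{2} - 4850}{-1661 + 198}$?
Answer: $\frac{3625}{1463} \approx 2.4778$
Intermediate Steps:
$\frac{\left(-32 - 3\right)^{2} - 4850}{-1661 + 198} = \frac{\left(-35\right)^{2} - 4850}{-1463} = \left(1225 - 4850\right) \left(- \frac{1}{1463}\right) = \left(-3625\right) \left(- \frac{1}{1463}\right) = \frac{3625}{1463}$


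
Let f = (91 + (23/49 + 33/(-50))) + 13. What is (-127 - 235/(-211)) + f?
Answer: -11412637/516950 ≈ -22.077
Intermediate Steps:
f = 254333/2450 (f = (91 + (23*(1/49) + 33*(-1/50))) + 13 = (91 + (23/49 - 33/50)) + 13 = (91 - 467/2450) + 13 = 222483/2450 + 13 = 254333/2450 ≈ 103.81)
(-127 - 235/(-211)) + f = (-127 - 235/(-211)) + 254333/2450 = (-127 - 235*(-1/211)) + 254333/2450 = (-127 + 235/211) + 254333/2450 = -26562/211 + 254333/2450 = -11412637/516950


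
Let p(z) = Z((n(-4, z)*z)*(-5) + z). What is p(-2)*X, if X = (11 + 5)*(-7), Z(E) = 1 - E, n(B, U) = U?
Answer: -2576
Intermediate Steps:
p(z) = 1 - z + 5*z² (p(z) = 1 - ((z*z)*(-5) + z) = 1 - (z²*(-5) + z) = 1 - (-5*z² + z) = 1 - (z - 5*z²) = 1 + (-z + 5*z²) = 1 - z + 5*z²)
X = -112 (X = 16*(-7) = -112)
p(-2)*X = (1 - 2*(-1 + 5*(-2)))*(-112) = (1 - 2*(-1 - 10))*(-112) = (1 - 2*(-11))*(-112) = (1 + 22)*(-112) = 23*(-112) = -2576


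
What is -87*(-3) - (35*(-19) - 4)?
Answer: 930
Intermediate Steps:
-87*(-3) - (35*(-19) - 4) = 261 - (-665 - 4) = 261 - 1*(-669) = 261 + 669 = 930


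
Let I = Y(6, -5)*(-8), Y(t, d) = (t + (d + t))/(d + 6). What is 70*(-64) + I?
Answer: -4536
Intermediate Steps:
Y(t, d) = (d + 2*t)/(6 + d)
I = -56 (I = ((-5 + 2*6)/(6 - 5))*(-8) = ((-5 + 12)/1)*(-8) = (1*7)*(-8) = 7*(-8) = -56)
70*(-64) + I = 70*(-64) - 56 = -4480 - 56 = -4536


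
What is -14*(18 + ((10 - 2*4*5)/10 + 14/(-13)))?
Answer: -2534/13 ≈ -194.92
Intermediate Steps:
-14*(18 + ((10 - 2*4*5)/10 + 14/(-13))) = -14*(18 + ((10 - 8*5)*(⅒) + 14*(-1/13))) = -14*(18 + ((10 - 40)*(⅒) - 14/13)) = -14*(18 + (-30*⅒ - 14/13)) = -14*(18 + (-3 - 14/13)) = -14*(18 - 53/13) = -14*181/13 = -2534/13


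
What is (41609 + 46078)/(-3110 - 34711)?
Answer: -29229/12607 ≈ -2.3185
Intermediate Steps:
(41609 + 46078)/(-3110 - 34711) = 87687/(-37821) = 87687*(-1/37821) = -29229/12607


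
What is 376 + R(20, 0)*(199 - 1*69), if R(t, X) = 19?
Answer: 2846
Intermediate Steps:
376 + R(20, 0)*(199 - 1*69) = 376 + 19*(199 - 1*69) = 376 + 19*(199 - 69) = 376 + 19*130 = 376 + 2470 = 2846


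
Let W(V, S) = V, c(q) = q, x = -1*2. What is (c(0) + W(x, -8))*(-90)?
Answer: 180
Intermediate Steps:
x = -2
(c(0) + W(x, -8))*(-90) = (0 - 2)*(-90) = -2*(-90) = 180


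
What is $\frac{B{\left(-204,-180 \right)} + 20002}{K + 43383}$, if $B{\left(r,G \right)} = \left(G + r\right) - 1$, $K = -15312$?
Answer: $\frac{6539}{9357} \approx 0.69884$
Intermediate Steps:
$B{\left(r,G \right)} = -1 + G + r$
$\frac{B{\left(-204,-180 \right)} + 20002}{K + 43383} = \frac{\left(-1 - 180 - 204\right) + 20002}{-15312 + 43383} = \frac{-385 + 20002}{28071} = 19617 \cdot \frac{1}{28071} = \frac{6539}{9357}$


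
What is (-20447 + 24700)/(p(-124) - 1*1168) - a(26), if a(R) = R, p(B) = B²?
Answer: -365155/14208 ≈ -25.701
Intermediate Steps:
(-20447 + 24700)/(p(-124) - 1*1168) - a(26) = (-20447 + 24700)/((-124)² - 1*1168) - 1*26 = 4253/(15376 - 1168) - 26 = 4253/14208 - 26 = -365155/14208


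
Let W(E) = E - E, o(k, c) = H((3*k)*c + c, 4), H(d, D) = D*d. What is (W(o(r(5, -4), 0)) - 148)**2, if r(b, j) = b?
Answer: 21904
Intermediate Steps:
o(k, c) = 4*c + 12*c*k (o(k, c) = 4*((3*k)*c + c) = 4*(3*c*k + c) = 4*(c + 3*c*k) = 4*c + 12*c*k)
W(E) = 0
(W(o(r(5, -4), 0)) - 148)**2 = (0 - 148)**2 = (-148)**2 = 21904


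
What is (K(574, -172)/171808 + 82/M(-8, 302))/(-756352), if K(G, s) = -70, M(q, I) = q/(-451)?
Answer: -56730383/9281951744 ≈ -0.0061119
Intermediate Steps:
M(q, I) = -q/451 (M(q, I) = q*(-1/451) = -q/451)
(K(574, -172)/171808 + 82/M(-8, 302))/(-756352) = (-70/171808 + 82/((-1/451*(-8))))/(-756352) = (-70*1/171808 + 82/(8/451))*(-1/756352) = (-5/12272 + 82*(451/8))*(-1/756352) = (-5/12272 + 18491/4)*(-1/756352) = (56730383/12272)*(-1/756352) = -56730383/9281951744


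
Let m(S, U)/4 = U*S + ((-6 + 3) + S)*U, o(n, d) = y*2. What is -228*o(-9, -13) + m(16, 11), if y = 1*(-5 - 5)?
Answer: 5836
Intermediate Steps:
y = -10 (y = 1*(-10) = -10)
o(n, d) = -20 (o(n, d) = -10*2 = -20)
m(S, U) = 4*S*U + 4*U*(-3 + S) (m(S, U) = 4*(U*S + ((-6 + 3) + S)*U) = 4*(S*U + (-3 + S)*U) = 4*(S*U + U*(-3 + S)) = 4*S*U + 4*U*(-3 + S))
-228*o(-9, -13) + m(16, 11) = -228*(-20) + 4*11*(-3 + 2*16) = 4560 + 4*11*(-3 + 32) = 4560 + 4*11*29 = 4560 + 1276 = 5836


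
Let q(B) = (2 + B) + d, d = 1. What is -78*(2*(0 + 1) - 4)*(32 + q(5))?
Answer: 6240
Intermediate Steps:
q(B) = 3 + B (q(B) = (2 + B) + 1 = 3 + B)
-78*(2*(0 + 1) - 4)*(32 + q(5)) = -78*(2*(0 + 1) - 4)*(32 + (3 + 5)) = -78*(2*1 - 4)*(32 + 8) = -78*(2 - 4)*40 = -(-156)*40 = -78*(-80) = 6240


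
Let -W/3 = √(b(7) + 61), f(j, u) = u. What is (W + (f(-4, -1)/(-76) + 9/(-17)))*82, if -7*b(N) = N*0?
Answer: -27347/646 - 246*√61 ≈ -1963.7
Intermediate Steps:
b(N) = 0 (b(N) = -N*0/7 = -⅐*0 = 0)
W = -3*√61 (W = -3*√(0 + 61) = -3*√61 ≈ -23.431)
(W + (f(-4, -1)/(-76) + 9/(-17)))*82 = (-3*√61 + (-1/(-76) + 9/(-17)))*82 = (-3*√61 + (-1*(-1/76) + 9*(-1/17)))*82 = (-3*√61 + (1/76 - 9/17))*82 = (-3*√61 - 667/1292)*82 = (-667/1292 - 3*√61)*82 = -27347/646 - 246*√61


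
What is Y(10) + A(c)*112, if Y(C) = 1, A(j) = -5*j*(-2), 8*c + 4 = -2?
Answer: -839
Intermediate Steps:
c = -¾ (c = -½ + (⅛)*(-2) = -½ - ¼ = -¾ ≈ -0.75000)
A(j) = 10*j
Y(10) + A(c)*112 = 1 + (10*(-¾))*112 = 1 - 15/2*112 = 1 - 840 = -839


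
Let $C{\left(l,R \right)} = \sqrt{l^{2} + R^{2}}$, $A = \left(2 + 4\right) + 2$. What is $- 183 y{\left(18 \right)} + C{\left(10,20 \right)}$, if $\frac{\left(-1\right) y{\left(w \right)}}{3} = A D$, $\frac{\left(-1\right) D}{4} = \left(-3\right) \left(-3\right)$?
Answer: $-158112 + 10 \sqrt{5} \approx -1.5809 \cdot 10^{5}$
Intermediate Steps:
$A = 8$ ($A = 6 + 2 = 8$)
$C{\left(l,R \right)} = \sqrt{R^{2} + l^{2}}$
$D = -36$ ($D = - 4 \left(\left(-3\right) \left(-3\right)\right) = \left(-4\right) 9 = -36$)
$y{\left(w \right)} = 864$ ($y{\left(w \right)} = - 3 \cdot 8 \left(-36\right) = \left(-3\right) \left(-288\right) = 864$)
$- 183 y{\left(18 \right)} + C{\left(10,20 \right)} = \left(-183\right) 864 + \sqrt{20^{2} + 10^{2}} = -158112 + \sqrt{400 + 100} = -158112 + \sqrt{500} = -158112 + 10 \sqrt{5}$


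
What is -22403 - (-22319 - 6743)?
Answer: 6659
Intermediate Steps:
-22403 - (-22319 - 6743) = -22403 - 1*(-29062) = -22403 + 29062 = 6659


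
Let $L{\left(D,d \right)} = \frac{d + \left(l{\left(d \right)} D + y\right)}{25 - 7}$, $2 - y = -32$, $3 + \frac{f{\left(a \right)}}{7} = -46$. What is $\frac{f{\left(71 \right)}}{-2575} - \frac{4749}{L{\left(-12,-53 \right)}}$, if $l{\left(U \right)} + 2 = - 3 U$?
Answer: $\frac{220768879}{4900225} \approx 45.053$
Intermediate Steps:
$f{\left(a \right)} = -343$ ($f{\left(a \right)} = -21 + 7 \left(-46\right) = -21 - 322 = -343$)
$y = 34$ ($y = 2 - -32 = 2 + 32 = 34$)
$l{\left(U \right)} = -2 - 3 U$
$L{\left(D,d \right)} = \frac{17}{9} + \frac{d}{18} + \frac{D \left(-2 - 3 d\right)}{18}$ ($L{\left(D,d \right)} = \frac{d + \left(\left(-2 - 3 d\right) D + 34\right)}{25 - 7} = \frac{d + \left(D \left(-2 - 3 d\right) + 34\right)}{18} = \left(d + \left(34 + D \left(-2 - 3 d\right)\right)\right) \frac{1}{18} = \left(34 + d + D \left(-2 - 3 d\right)\right) \frac{1}{18} = \frac{17}{9} + \frac{d}{18} + \frac{D \left(-2 - 3 d\right)}{18}$)
$\frac{f{\left(71 \right)}}{-2575} - \frac{4749}{L{\left(-12,-53 \right)}} = - \frac{343}{-2575} - \frac{4749}{\frac{17}{9} + \frac{1}{18} \left(-53\right) - - \frac{2 \left(2 + 3 \left(-53\right)\right)}{3}} = \left(-343\right) \left(- \frac{1}{2575}\right) - \frac{4749}{\frac{17}{9} - \frac{53}{18} - - \frac{2 \left(2 - 159\right)}{3}} = \frac{343}{2575} - \frac{4749}{\frac{17}{9} - \frac{53}{18} - \left(- \frac{2}{3}\right) \left(-157\right)} = \frac{343}{2575} - \frac{4749}{\frac{17}{9} - \frac{53}{18} - \frac{314}{3}} = \frac{343}{2575} - \frac{4749}{- \frac{1903}{18}} = \frac{343}{2575} - - \frac{85482}{1903} = \frac{343}{2575} + \frac{85482}{1903} = \frac{220768879}{4900225}$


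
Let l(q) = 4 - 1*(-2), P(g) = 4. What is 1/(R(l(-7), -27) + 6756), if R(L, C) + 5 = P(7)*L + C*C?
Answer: 1/7504 ≈ 0.00013326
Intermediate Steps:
l(q) = 6 (l(q) = 4 + 2 = 6)
R(L, C) = -5 + C² + 4*L (R(L, C) = -5 + (4*L + C*C) = -5 + (4*L + C²) = -5 + (C² + 4*L) = -5 + C² + 4*L)
1/(R(l(-7), -27) + 6756) = 1/((-5 + (-27)² + 4*6) + 6756) = 1/((-5 + 729 + 24) + 6756) = 1/(748 + 6756) = 1/7504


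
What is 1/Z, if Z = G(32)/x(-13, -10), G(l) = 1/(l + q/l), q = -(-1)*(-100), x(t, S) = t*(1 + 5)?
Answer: -9009/4 ≈ -2252.3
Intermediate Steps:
x(t, S) = 6*t (x(t, S) = t*6 = 6*t)
q = -100 (q = -1*100 = -100)
G(l) = 1/(l - 100/l)
Z = -4/9009 (Z = (32/(-100 + 32**2))/((6*(-13))) = (32/(-100 + 1024))/(-78) = (32/924)*(-1/78) = (32*(1/924))*(-1/78) = (8/231)*(-1/78) = -4/9009 ≈ -0.00044400)
1/Z = 1/(-4/9009) = -9009/4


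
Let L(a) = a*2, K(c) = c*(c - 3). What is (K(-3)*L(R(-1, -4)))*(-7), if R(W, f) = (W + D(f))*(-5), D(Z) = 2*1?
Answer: 1260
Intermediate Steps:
D(Z) = 2
R(W, f) = -10 - 5*W (R(W, f) = (W + 2)*(-5) = (2 + W)*(-5) = -10 - 5*W)
K(c) = c*(-3 + c)
L(a) = 2*a
(K(-3)*L(R(-1, -4)))*(-7) = ((-3*(-3 - 3))*(2*(-10 - 5*(-1))))*(-7) = ((-3*(-6))*(2*(-10 + 5)))*(-7) = (18*(2*(-5)))*(-7) = (18*(-10))*(-7) = -180*(-7) = 1260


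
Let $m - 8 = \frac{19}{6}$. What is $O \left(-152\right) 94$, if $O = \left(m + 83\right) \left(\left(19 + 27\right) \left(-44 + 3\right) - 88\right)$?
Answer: $2655924880$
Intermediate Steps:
$m = \frac{67}{6}$ ($m = 8 + \frac{19}{6} = \frac{67}{6} \approx 11.167$)
$O = -185885$ ($O = \left(\frac{67}{6} + 83\right) \left(\left(19 + 27\right) \left(-44 + 3\right) - 88\right) = \frac{565 \left(46 \left(-41\right) - 88\right)}{6} = \frac{565 \left(-1886 - 88\right)}{6} = \frac{565}{6} \left(-1974\right) = -185885$)
$O \left(-152\right) 94 = \left(-185885\right) \left(-152\right) 94 = 28254520 \cdot 94 = 2655924880$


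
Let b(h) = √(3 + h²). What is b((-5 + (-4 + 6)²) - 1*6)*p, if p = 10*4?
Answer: 80*√13 ≈ 288.44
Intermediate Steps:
p = 40
b((-5 + (-4 + 6)²) - 1*6)*p = √(3 + ((-5 + (-4 + 6)²) - 1*6)²)*40 = √(3 + ((-5 + 2²) - 6)²)*40 = √(3 + ((-5 + 4) - 6)²)*40 = √(3 + (-1 - 6)²)*40 = √(3 + (-7)²)*40 = √(3 + 49)*40 = √52*40 = (2*√13)*40 = 80*√13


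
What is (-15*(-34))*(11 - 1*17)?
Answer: -3060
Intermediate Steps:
(-15*(-34))*(11 - 1*17) = 510*(11 - 17) = 510*(-6) = -3060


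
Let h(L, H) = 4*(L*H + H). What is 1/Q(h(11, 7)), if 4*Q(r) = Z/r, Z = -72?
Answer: -56/3 ≈ -18.667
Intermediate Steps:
h(L, H) = 4*H + 4*H*L (h(L, H) = 4*(H*L + H) = 4*(H + H*L) = 4*H + 4*H*L)
Q(r) = -18/r (Q(r) = (-72/r)/4 = -18/r)
1/Q(h(11, 7)) = 1/(-18*1/(28*(1 + 11))) = 1/(-18/(4*7*12)) = 1/(-18/336) = 1/(-18*1/336) = 1/(-3/56) = -56/3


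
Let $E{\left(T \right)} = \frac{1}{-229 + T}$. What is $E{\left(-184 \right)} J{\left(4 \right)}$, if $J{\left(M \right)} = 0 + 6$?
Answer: $- \frac{6}{413} \approx -0.014528$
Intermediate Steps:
$J{\left(M \right)} = 6$
$E{\left(-184 \right)} J{\left(4 \right)} = \frac{1}{-229 - 184} \cdot 6 = \frac{1}{-413} \cdot 6 = \left(- \frac{1}{413}\right) 6 = - \frac{6}{413}$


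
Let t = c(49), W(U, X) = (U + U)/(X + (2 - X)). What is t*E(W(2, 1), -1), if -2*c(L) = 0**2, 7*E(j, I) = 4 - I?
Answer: 0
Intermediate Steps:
W(U, X) = U (W(U, X) = (2*U)/2 = (2*U)*(1/2) = U)
E(j, I) = 4/7 - I/7 (E(j, I) = (4 - I)/7 = 4/7 - I/7)
c(L) = 0 (c(L) = -1/2*0**2 = -1/2*0 = 0)
t = 0
t*E(W(2, 1), -1) = 0*(4/7 - 1/7*(-1)) = 0*(4/7 + 1/7) = 0*(5/7) = 0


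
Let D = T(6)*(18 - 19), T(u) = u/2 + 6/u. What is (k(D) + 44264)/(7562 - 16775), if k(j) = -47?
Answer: -14739/3071 ≈ -4.7994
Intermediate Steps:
T(u) = u/2 + 6/u (T(u) = u*(½) + 6/u = u/2 + 6/u)
D = -4 (D = ((½)*6 + 6/6)*(18 - 19) = (3 + 6*(⅙))*(-1) = (3 + 1)*(-1) = 4*(-1) = -4)
(k(D) + 44264)/(7562 - 16775) = (-47 + 44264)/(7562 - 16775) = 44217/(-9213) = 44217*(-1/9213) = -14739/3071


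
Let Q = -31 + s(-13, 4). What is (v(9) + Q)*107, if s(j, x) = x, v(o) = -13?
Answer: -4280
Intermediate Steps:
Q = -27 (Q = -31 + 4 = -27)
(v(9) + Q)*107 = (-13 - 27)*107 = -40*107 = -4280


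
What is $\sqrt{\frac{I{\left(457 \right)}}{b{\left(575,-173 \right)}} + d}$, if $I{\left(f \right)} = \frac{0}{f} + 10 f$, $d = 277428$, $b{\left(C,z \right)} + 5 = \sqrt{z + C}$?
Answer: $\frac{\sqrt{-1382570 + 277428 \sqrt{402}}}{\sqrt{-5 + \sqrt{402}}} \approx 527.0$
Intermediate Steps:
$b{\left(C,z \right)} = -5 + \sqrt{C + z}$ ($b{\left(C,z \right)} = -5 + \sqrt{z + C} = -5 + \sqrt{C + z}$)
$I{\left(f \right)} = 10 f$ ($I{\left(f \right)} = 0 + 10 f = 10 f$)
$\sqrt{\frac{I{\left(457 \right)}}{b{\left(575,-173 \right)}} + d} = \sqrt{\frac{10 \cdot 457}{-5 + \sqrt{575 - 173}} + 277428} = \sqrt{\frac{4570}{-5 + \sqrt{402}} + 277428} = \sqrt{277428 + \frac{4570}{-5 + \sqrt{402}}}$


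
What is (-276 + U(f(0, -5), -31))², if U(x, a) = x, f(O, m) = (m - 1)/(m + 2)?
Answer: 75076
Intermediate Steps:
f(O, m) = (-1 + m)/(2 + m)
(-276 + U(f(0, -5), -31))² = (-276 + (-1 - 5)/(2 - 5))² = (-276 - 6/(-3))² = (-276 - ⅓*(-6))² = (-276 + 2)² = (-274)² = 75076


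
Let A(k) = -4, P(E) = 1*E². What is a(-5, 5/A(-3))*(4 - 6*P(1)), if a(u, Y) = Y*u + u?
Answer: -5/2 ≈ -2.5000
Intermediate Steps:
P(E) = E²
a(u, Y) = u + Y*u
a(-5, 5/A(-3))*(4 - 6*P(1)) = (-5*(1 + 5/(-4)))*(4 - 6*1²) = (-5*(1 + 5*(-¼)))*(4 - 6*1) = (-5*(1 - 5/4))*(4 - 6) = -5*(-¼)*(-2) = (5/4)*(-2) = -5/2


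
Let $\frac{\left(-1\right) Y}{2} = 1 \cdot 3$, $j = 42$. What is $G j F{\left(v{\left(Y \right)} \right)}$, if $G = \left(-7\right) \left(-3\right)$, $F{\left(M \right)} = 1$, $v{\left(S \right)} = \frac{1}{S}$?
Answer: $882$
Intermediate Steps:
$Y = -6$ ($Y = - 2 \cdot 1 \cdot 3 = \left(-2\right) 3 = -6$)
$G = 21$
$G j F{\left(v{\left(Y \right)} \right)} = 21 \cdot 42 \cdot 1 = 882 \cdot 1 = 882$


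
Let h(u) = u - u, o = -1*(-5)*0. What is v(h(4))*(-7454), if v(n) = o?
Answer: 0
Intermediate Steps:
o = 0 (o = 5*0 = 0)
h(u) = 0
v(n) = 0
v(h(4))*(-7454) = 0*(-7454) = 0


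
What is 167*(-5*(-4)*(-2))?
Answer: -6680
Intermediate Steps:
167*(-5*(-4)*(-2)) = 167*(20*(-2)) = 167*(-40) = -6680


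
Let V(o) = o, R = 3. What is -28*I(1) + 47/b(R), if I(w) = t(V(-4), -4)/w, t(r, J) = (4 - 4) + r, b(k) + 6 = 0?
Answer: 625/6 ≈ 104.17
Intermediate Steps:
b(k) = -6 (b(k) = -6 + 0 = -6)
t(r, J) = r (t(r, J) = 0 + r = r)
I(w) = -4/w
-28*I(1) + 47/b(R) = -(-112)/1 + 47/(-6) = -(-112) + 47*(-⅙) = -28*(-4) - 47/6 = 112 - 47/6 = 625/6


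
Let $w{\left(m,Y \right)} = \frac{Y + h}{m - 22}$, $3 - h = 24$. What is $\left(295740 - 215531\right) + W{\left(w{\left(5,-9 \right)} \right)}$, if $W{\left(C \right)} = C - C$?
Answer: $80209$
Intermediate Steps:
$h = -21$ ($h = 3 - 24 = -21$)
$w{\left(m,Y \right)} = \frac{-21 + Y}{-22 + m}$ ($w{\left(m,Y \right)} = \frac{Y - 21}{m - 22} = \frac{-21 + Y}{-22 + m}$)
$W{\left(C \right)} = 0$
$\left(295740 - 215531\right) + W{\left(w{\left(5,-9 \right)} \right)} = \left(295740 - 215531\right) + 0 = 80209 + 0 = 80209$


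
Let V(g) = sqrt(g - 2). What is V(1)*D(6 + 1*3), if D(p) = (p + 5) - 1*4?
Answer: 10*I ≈ 10.0*I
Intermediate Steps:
V(g) = sqrt(-2 + g)
D(p) = 1 + p (D(p) = (5 + p) - 4 = 1 + p)
V(1)*D(6 + 1*3) = sqrt(-2 + 1)*(1 + (6 + 1*3)) = sqrt(-1)*(1 + (6 + 3)) = I*(1 + 9) = I*10 = 10*I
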